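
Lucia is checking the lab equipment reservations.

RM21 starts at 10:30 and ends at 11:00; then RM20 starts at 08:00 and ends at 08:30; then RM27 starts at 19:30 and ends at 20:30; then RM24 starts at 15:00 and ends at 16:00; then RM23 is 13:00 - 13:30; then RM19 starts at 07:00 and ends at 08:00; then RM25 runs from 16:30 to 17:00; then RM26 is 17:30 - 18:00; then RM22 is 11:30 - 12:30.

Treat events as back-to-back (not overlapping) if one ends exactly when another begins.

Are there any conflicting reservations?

Sorted by start: RM19, RM20, RM21, RM22, RM23, RM24, RM25, RM26, RM27.
RM20 starts exactly when RM19 ends (back-to-back, no overlap); RM19 is clear from here.
RM21 starts after RM20 ends; RM20 is clear from here.
RM22 starts after RM21 ends; RM21 is clear from here.
RM23 starts after RM22 ends; RM22 is clear from here.
RM24 starts after RM23 ends; RM23 is clear from here.
RM25 starts after RM24 ends; RM24 is clear from here.
RM26 starts after RM25 ends; RM25 is clear from here.
RM27 starts after RM26 ends.
Every pair is clear; the schedule has no overlaps.

No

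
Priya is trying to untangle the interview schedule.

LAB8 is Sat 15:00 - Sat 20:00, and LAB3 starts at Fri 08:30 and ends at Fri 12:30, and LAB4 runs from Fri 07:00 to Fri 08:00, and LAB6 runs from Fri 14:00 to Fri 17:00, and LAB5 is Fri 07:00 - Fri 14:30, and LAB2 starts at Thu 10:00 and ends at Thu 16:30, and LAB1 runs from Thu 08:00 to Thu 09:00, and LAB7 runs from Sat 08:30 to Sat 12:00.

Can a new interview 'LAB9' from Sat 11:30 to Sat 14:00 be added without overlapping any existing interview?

No — it overlaps LAB7

LAB1: ends Thu 09:00 at or before LAB9 starts Sat 11:30 → clear.
LAB2: ends Thu 16:30 at or before LAB9 starts Sat 11:30 → clear.
LAB4: ends Fri 08:00 at or before LAB9 starts Sat 11:30 → clear.
LAB5: ends Fri 14:30 at or before LAB9 starts Sat 11:30 → clear.
LAB3: ends Fri 12:30 at or before LAB9 starts Sat 11:30 → clear.
LAB6: ends Fri 17:00 at or before LAB9 starts Sat 11:30 → clear.
LAB7: starts Sat 08:30 before LAB9 ends Sat 14:00, and ends Sat 12:00 after LAB9 starts Sat 11:30 → overlap.
LAB8: starts Sat 15:00 at or after LAB9 ends Sat 14:00 → clear.
LAB9 overlaps LAB7.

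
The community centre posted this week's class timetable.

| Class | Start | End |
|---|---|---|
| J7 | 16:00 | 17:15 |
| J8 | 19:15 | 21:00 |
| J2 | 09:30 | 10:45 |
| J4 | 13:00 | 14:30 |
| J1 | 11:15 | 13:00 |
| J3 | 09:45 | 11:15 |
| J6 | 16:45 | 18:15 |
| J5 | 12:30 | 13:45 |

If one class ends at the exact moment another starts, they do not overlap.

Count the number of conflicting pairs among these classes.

4

Two intervals overlap when each starts before the other ends.
Sorted by start: J2, J3, J1, J5, J4, J7, J6, J8.
J3 starts before J2 ends → J2 and J3 overlap.
J1 starts after J2 ends, so J2 has no further overlaps.
J1 starts exactly when J3 ends (back-to-back, no overlap), so J3 has no further overlaps.
J5 starts before J1 ends → J1 and J5 overlap.
J4 starts exactly when J1 ends (back-to-back, no overlap), so J1 has no further overlaps.
J4 starts before J5 ends → J5 and J4 overlap.
J7 starts after J5 ends, so J5 has no further overlaps.
J7 starts after J4 ends, so J4 has no further overlaps.
J6 starts before J7 ends → J7 and J6 overlap.
J8 starts after J7 ends.
J8 starts after J6 ends.
Overlapping pairs: J1 & J5, J2 & J3, J4 & J5, J6 & J7 — 4 in total.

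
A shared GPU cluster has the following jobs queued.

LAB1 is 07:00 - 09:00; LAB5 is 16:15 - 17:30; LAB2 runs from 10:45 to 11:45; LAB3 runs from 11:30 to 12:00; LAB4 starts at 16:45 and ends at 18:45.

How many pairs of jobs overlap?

Sorted by start: LAB1, LAB2, LAB3, LAB5, LAB4.
LAB2 starts after LAB1 ends, so LAB1 has no further overlaps.
LAB3 starts before LAB2 ends → LAB2 and LAB3 overlap.
LAB5 starts after LAB2 ends, so LAB2 has no further overlaps.
LAB5 starts after LAB3 ends, so LAB3 has no further overlaps.
LAB4 starts before LAB5 ends → LAB5 and LAB4 overlap.
Overlapping pairs: LAB2 & LAB3, LAB4 & LAB5 — 2 in total.

2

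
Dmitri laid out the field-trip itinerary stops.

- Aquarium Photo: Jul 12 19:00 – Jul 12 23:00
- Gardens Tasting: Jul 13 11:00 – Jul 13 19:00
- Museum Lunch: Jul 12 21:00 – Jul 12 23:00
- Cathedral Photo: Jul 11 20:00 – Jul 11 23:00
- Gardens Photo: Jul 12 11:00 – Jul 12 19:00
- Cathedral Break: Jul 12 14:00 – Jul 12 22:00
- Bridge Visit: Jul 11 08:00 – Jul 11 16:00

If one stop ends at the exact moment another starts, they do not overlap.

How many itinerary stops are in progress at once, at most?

3

Walk through starts and ends in time order (an end at T is processed before a start at T):
Jul 11 08:00 start Bridge Visit → 1
Jul 11 16:00 end Bridge Visit → 0
Jul 11 20:00 start Cathedral Photo → 1
Jul 11 23:00 end Cathedral Photo → 0
Jul 12 11:00 start Gardens Photo → 1
Jul 12 14:00 start Cathedral Break → 2
Jul 12 19:00 end Gardens Photo → 1
Jul 12 19:00 start Aquarium Photo → 2
Jul 12 21:00 start Museum Lunch → 3
Jul 12 22:00 end Cathedral Break → 2
Jul 12 23:00 end Aquarium Photo → 1
Jul 12 23:00 end Museum Lunch → 0
Jul 13 11:00 start Gardens Tasting → 1
Jul 13 19:00 end Gardens Tasting → 0
Peak is 3, at Jul 12 21:00 (Aquarium Photo, Cathedral Break, Museum Lunch).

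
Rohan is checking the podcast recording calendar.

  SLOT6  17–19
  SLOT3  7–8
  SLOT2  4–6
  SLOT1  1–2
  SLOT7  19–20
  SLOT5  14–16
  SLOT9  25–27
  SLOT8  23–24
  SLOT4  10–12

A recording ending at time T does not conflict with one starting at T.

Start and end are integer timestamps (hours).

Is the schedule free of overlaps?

Yes

Check each pair: they overlap iff neither finishes before the other starts.
Sorted by start: SLOT1, SLOT2, SLOT3, SLOT4, SLOT5, SLOT6, SLOT7, SLOT8, SLOT9.
SLOT2 starts after SLOT1 ends; SLOT1 is clear from here.
SLOT3 starts after SLOT2 ends; SLOT2 is clear from here.
SLOT4 starts after SLOT3 ends; SLOT3 is clear from here.
SLOT5 starts after SLOT4 ends; SLOT4 is clear from here.
SLOT6 starts after SLOT5 ends; SLOT5 is clear from here.
SLOT7 starts exactly when SLOT6 ends (back-to-back, no overlap); SLOT6 is clear from here.
SLOT8 starts after SLOT7 ends; SLOT7 is clear from here.
SLOT9 starts after SLOT8 ends.
Every pair is clear; the schedule has no overlaps.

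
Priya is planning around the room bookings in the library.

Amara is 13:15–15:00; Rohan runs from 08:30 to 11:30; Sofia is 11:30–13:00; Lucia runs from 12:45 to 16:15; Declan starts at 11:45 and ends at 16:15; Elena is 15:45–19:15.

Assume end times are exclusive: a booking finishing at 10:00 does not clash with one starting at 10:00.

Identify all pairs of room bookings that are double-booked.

Two intervals overlap when each starts before the other ends.
Sorted by start: Rohan, Sofia, Declan, Lucia, Amara, Elena.
Sofia starts exactly when Rohan ends (back-to-back, no overlap), so Rohan has no further overlaps.
Declan starts before Sofia ends → Sofia and Declan overlap.
Lucia starts before Sofia ends → Sofia and Lucia overlap.
Amara starts after Sofia ends, so Sofia has no further overlaps.
Lucia starts before Declan ends → Declan and Lucia overlap.
Amara starts before Declan ends → Declan and Amara overlap.
Elena starts before Declan ends → Declan and Elena overlap.
Amara starts before Lucia ends → Lucia and Amara overlap.
Elena starts before Lucia ends → Lucia and Elena overlap.
Elena starts after Amara ends.

Amara & Declan, Amara & Lucia, Declan & Elena, Declan & Lucia, Declan & Sofia, Elena & Lucia, Lucia & Sofia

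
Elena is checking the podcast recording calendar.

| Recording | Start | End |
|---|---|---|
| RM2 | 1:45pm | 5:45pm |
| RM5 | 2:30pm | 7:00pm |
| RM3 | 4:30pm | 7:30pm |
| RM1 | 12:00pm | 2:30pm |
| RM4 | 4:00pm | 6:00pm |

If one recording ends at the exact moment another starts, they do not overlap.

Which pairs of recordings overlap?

RM1 & RM2, RM2 & RM3, RM2 & RM4, RM2 & RM5, RM3 & RM4, RM3 & RM5, RM4 & RM5

Sorted by start: RM1, RM2, RM5, RM4, RM3.
RM2 starts before RM1 ends → RM1 and RM2 overlap.
RM5 starts exactly when RM1 ends (back-to-back, no overlap) — done with RM1.
RM5 starts before RM2 ends → RM2 and RM5 overlap.
RM4 starts before RM2 ends → RM2 and RM4 overlap.
RM3 starts before RM2 ends → RM2 and RM3 overlap.
RM4 starts before RM5 ends → RM5 and RM4 overlap.
RM3 starts before RM5 ends → RM5 and RM3 overlap.
RM3 starts before RM4 ends → RM4 and RM3 overlap.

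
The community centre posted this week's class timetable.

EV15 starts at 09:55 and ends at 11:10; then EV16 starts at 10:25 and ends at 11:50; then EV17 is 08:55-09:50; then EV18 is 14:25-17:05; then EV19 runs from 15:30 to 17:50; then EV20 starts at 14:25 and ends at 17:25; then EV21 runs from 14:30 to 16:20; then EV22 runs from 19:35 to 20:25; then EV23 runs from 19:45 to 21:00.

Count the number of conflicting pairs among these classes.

Sorted by start: EV17, EV15, EV16, EV18, EV20, EV21, EV19, EV22, EV23.
EV15 starts after EV17 ends — done with EV17.
EV16 starts before EV15 ends → EV15 and EV16 overlap.
EV18 starts after EV15 ends — done with EV15.
EV18 starts after EV16 ends — done with EV16.
EV20 starts before EV18 ends → EV18 and EV20 overlap.
EV21 starts before EV18 ends → EV18 and EV21 overlap.
EV19 starts before EV18 ends → EV18 and EV19 overlap.
EV22 starts after EV18 ends — done with EV18.
EV21 starts before EV20 ends → EV20 and EV21 overlap.
EV19 starts before EV20 ends → EV20 and EV19 overlap.
EV22 starts after EV20 ends — done with EV20.
EV19 starts before EV21 ends → EV21 and EV19 overlap.
EV22 starts after EV21 ends — done with EV21.
EV22 starts after EV19 ends — done with EV19.
EV23 starts before EV22 ends → EV22 and EV23 overlap.
Overlapping pairs: EV15 & EV16, EV18 & EV19, EV18 & EV20, EV18 & EV21, EV19 & EV20, EV19 & EV21, EV20 & EV21, EV22 & EV23 — 8 in total.

8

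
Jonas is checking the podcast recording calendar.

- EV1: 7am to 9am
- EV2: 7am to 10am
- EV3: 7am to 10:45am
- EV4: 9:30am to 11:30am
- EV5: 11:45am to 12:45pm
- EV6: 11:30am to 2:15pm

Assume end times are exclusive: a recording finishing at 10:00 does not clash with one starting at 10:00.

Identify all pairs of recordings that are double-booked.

Sorted by start: EV1, EV2, EV3, EV4, EV6, EV5.
EV2 starts before EV1 ends → EV1 and EV2 overlap.
EV3 starts before EV1 ends → EV1 and EV3 overlap.
EV4 starts after EV1 ends; EV1 is clear from here.
EV3 starts before EV2 ends → EV2 and EV3 overlap.
EV4 starts before EV2 ends → EV2 and EV4 overlap.
EV6 starts after EV2 ends; EV2 is clear from here.
EV4 starts before EV3 ends → EV3 and EV4 overlap.
EV6 starts after EV3 ends; EV3 is clear from here.
EV6 starts exactly when EV4 ends (back-to-back, no overlap); EV4 is clear from here.
EV5 starts before EV6 ends → EV6 and EV5 overlap.

EV1 & EV2, EV1 & EV3, EV2 & EV3, EV2 & EV4, EV3 & EV4, EV5 & EV6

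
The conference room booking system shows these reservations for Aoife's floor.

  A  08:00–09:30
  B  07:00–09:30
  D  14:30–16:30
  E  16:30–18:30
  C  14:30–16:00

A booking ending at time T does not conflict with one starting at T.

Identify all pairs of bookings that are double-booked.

A & B, C & D

Two intervals overlap when each starts before the other ends.
Sorted by start: B, A, C, D, E.
A starts before B ends → B and A overlap.
C starts after B ends; B is clear from here.
C starts after A ends; A is clear from here.
D starts before C ends → C and D overlap.
E starts after C ends.
E starts exactly when D ends (back-to-back, no overlap).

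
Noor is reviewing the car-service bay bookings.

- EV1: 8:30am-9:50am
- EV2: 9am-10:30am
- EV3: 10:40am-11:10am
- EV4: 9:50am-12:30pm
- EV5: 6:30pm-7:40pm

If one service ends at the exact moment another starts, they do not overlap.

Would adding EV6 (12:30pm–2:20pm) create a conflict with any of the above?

No — it doesn't clash with anything

EV1: ends 9:50am at or before EV6 starts 12:30pm → clear.
EV2: ends 10:30am at or before EV6 starts 12:30pm → clear.
EV4: ends 12:30pm at or before EV6 starts 12:30pm → clear.
EV3: ends 11:10am at or before EV6 starts 12:30pm → clear.
EV5: starts 6:30pm at or after EV6 ends 2:20pm → clear.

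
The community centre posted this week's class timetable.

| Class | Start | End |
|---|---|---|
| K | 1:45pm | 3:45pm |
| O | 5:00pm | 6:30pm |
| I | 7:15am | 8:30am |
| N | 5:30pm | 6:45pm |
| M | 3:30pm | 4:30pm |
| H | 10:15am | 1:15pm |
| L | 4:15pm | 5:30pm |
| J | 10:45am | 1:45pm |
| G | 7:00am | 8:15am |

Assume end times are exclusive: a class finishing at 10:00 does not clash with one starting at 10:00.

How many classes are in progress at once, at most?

Walk through starts and ends in time order (an end at T is processed before a start at T):
7:00am start G → 1
7:15am start I → 2
8:15am end G → 1
8:30am end I → 0
10:15am start H → 1
10:45am start J → 2
1:15pm end H → 1
1:45pm end J → 0
1:45pm start K → 1
3:30pm start M → 2
3:45pm end K → 1
4:15pm start L → 2
4:30pm end M → 1
5:00pm start O → 2
5:30pm end L → 1
5:30pm start N → 2
6:30pm end O → 1
6:45pm end N → 0
Peak is 2, at 7:15am (G, I).

2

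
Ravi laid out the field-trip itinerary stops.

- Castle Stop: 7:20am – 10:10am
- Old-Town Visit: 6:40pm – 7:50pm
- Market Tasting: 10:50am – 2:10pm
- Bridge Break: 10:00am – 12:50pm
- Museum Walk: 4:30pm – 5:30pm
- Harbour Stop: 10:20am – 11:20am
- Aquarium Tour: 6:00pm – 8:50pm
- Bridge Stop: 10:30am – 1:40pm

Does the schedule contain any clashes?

Sorted by start: Castle Stop, Bridge Break, Harbour Stop, Bridge Stop, Market Tasting, Museum Walk, Aquarium Tour, Old-Town Visit.
Bridge Break starts before Castle Stop ends → Castle Stop and Bridge Break overlap.
That's a conflict, so the schedule is not conflict-free.

Yes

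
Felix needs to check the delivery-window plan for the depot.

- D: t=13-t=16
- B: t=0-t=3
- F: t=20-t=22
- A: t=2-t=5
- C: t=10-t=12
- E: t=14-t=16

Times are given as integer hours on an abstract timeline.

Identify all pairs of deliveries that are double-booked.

A & B, D & E

Sorted by start: B, A, C, D, E, F.
A starts before B ends → B and A overlap.
C starts after B ends, so nothing later overlaps B either.
C starts after A ends, so nothing later overlaps A either.
D starts after C ends, so nothing later overlaps C either.
E starts before D ends → D and E overlap.
F starts after D ends.
F starts after E ends.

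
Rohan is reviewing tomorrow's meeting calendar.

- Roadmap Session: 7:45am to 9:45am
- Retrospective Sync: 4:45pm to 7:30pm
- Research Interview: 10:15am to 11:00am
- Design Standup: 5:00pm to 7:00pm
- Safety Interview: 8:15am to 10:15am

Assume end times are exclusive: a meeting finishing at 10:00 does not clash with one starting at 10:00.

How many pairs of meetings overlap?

2

Sorted by start: Roadmap Session, Safety Interview, Research Interview, Retrospective Sync, Design Standup.
Safety Interview starts before Roadmap Session ends → Roadmap Session and Safety Interview overlap.
Research Interview starts after Roadmap Session ends — done with Roadmap Session.
Research Interview starts exactly when Safety Interview ends (back-to-back, no overlap) — done with Safety Interview.
Retrospective Sync starts after Research Interview ends — done with Research Interview.
Design Standup starts before Retrospective Sync ends → Retrospective Sync and Design Standup overlap.
Overlapping pairs: Design Standup & Retrospective Sync, Roadmap Session & Safety Interview — 2 in total.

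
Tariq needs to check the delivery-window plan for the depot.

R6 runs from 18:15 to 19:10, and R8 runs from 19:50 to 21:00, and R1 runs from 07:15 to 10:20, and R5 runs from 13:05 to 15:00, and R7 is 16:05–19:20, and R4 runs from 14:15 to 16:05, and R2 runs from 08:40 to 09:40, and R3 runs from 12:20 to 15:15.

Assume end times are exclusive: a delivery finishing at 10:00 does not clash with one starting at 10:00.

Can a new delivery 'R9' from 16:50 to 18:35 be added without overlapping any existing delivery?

R1: ends 10:20 at or before R9 starts 16:50 → clear.
R2: ends 09:40 at or before R9 starts 16:50 → clear.
R3: ends 15:15 at or before R9 starts 16:50 → clear.
R5: ends 15:00 at or before R9 starts 16:50 → clear.
R4: ends 16:05 at or before R9 starts 16:50 → clear.
R7: starts 16:05 before R9 ends 18:35, and ends 19:20 after R9 starts 16:50 → overlap.
R6: starts 18:15 before R9 ends 18:35, and ends 19:10 after R9 starts 16:50 → overlap.
R8: starts 19:50 at or after R9 ends 18:35 → clear.
R9 overlaps R6, R7.

No — it overlaps R6, R7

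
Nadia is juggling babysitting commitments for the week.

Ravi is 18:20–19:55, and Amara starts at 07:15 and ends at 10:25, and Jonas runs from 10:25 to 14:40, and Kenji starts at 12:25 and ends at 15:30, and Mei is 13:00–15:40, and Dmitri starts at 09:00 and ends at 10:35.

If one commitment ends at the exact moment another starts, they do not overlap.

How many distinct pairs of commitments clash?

5

Two intervals overlap when each starts before the other ends.
Sorted by start: Amara, Dmitri, Jonas, Kenji, Mei, Ravi.
Dmitri starts before Amara ends → Amara and Dmitri overlap.
Jonas starts exactly when Amara ends (back-to-back, no overlap) — done with Amara.
Jonas starts before Dmitri ends → Dmitri and Jonas overlap.
Kenji starts after Dmitri ends — done with Dmitri.
Kenji starts before Jonas ends → Jonas and Kenji overlap.
Mei starts before Jonas ends → Jonas and Mei overlap.
Ravi starts after Jonas ends.
Mei starts before Kenji ends → Kenji and Mei overlap.
Ravi starts after Kenji ends.
Ravi starts after Mei ends.
Overlapping pairs: Amara & Dmitri, Dmitri & Jonas, Jonas & Kenji, Jonas & Mei, Kenji & Mei — 5 in total.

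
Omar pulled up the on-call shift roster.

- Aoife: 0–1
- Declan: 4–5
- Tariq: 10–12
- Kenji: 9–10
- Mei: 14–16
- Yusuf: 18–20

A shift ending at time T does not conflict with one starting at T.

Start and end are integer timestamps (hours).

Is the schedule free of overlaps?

Sorted by start: Aoife, Declan, Kenji, Tariq, Mei, Yusuf.
Declan starts after Aoife ends; Aoife is clear from here.
Kenji starts after Declan ends; Declan is clear from here.
Tariq starts exactly when Kenji ends (back-to-back, no overlap); Kenji is clear from here.
Mei starts after Tariq ends; Tariq is clear from here.
Yusuf starts after Mei ends.
Every pair is clear; the schedule has no overlaps.

Yes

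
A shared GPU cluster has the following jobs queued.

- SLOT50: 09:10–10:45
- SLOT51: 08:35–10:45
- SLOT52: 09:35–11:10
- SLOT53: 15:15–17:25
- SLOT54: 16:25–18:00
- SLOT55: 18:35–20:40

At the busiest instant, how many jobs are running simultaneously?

Sweep the timeline, counting +1 at each start and −1 at each end (ends before starts at a tie):
08:35 start SLOT51 → 1
09:10 start SLOT50 → 2
09:35 start SLOT52 → 3
10:45 end SLOT50 → 2
10:45 end SLOT51 → 1
11:10 end SLOT52 → 0
15:15 start SLOT53 → 1
16:25 start SLOT54 → 2
17:25 end SLOT53 → 1
18:00 end SLOT54 → 0
18:35 start SLOT55 → 1
20:40 end SLOT55 → 0
Peak is 3, at 09:35 (SLOT50, SLOT51, SLOT52).

3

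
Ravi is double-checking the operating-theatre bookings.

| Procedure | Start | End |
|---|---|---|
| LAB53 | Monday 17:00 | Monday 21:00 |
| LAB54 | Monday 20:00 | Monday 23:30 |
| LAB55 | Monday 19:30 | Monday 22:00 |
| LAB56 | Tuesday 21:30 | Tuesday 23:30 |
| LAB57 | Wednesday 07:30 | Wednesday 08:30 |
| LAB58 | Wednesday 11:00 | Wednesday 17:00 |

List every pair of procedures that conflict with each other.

Sorted by start: LAB53, LAB55, LAB54, LAB56, LAB57, LAB58.
LAB55 starts before LAB53 ends → LAB53 and LAB55 overlap.
LAB54 starts before LAB53 ends → LAB53 and LAB54 overlap.
LAB56 starts after LAB53 ends — done with LAB53.
LAB54 starts before LAB55 ends → LAB55 and LAB54 overlap.
LAB56 starts after LAB55 ends — done with LAB55.
LAB56 starts after LAB54 ends — done with LAB54.
LAB57 starts after LAB56 ends — done with LAB56.
LAB58 starts after LAB57 ends.

LAB53 & LAB54, LAB53 & LAB55, LAB54 & LAB55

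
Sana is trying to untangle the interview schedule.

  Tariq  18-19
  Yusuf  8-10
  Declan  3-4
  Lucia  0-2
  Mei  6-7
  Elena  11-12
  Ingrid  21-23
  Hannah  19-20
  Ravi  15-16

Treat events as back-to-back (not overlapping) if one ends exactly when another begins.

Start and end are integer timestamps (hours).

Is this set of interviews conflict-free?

Check each pair: they overlap iff neither finishes before the other starts.
Sorted by start: Lucia, Declan, Mei, Yusuf, Elena, Ravi, Tariq, Hannah, Ingrid.
Declan starts after Lucia ends — done with Lucia.
Mei starts after Declan ends — done with Declan.
Yusuf starts after Mei ends — done with Mei.
Elena starts after Yusuf ends — done with Yusuf.
Ravi starts after Elena ends — done with Elena.
Tariq starts after Ravi ends — done with Ravi.
Hannah starts exactly when Tariq ends (back-to-back, no overlap) — done with Tariq.
Ingrid starts after Hannah ends.
Every pair is clear; the schedule has no overlaps.

Yes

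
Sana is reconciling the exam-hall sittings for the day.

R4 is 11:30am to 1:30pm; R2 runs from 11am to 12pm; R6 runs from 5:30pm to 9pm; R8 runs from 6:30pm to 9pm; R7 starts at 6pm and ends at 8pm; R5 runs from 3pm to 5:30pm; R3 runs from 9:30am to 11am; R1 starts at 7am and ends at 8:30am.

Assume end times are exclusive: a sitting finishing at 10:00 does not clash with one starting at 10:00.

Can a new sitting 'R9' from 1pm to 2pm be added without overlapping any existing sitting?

R1: ends 8:30am at or before R9 starts 1pm → clear.
R3: ends 11am at or before R9 starts 1pm → clear.
R2: ends 12pm at or before R9 starts 1pm → clear.
R4: starts 11:30am before R9 ends 2pm, and ends 1:30pm after R9 starts 1pm → overlap.
R5: starts 3pm at or after R9 ends 2pm → clear.
R6: starts 5:30pm at or after R9 ends 2pm → clear.
R7: starts 6pm at or after R9 ends 2pm → clear.
R8: starts 6:30pm at or after R9 ends 2pm → clear.
R9 overlaps R4.

No — it overlaps R4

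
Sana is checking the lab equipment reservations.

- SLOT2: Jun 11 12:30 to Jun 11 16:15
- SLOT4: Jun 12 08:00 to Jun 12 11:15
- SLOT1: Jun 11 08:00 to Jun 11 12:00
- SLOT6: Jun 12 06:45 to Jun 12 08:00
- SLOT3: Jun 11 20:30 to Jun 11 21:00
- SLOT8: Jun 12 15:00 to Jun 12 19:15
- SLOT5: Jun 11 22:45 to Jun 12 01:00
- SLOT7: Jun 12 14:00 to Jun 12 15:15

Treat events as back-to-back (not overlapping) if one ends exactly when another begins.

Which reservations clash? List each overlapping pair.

SLOT7 & SLOT8

Sorted by start: SLOT1, SLOT2, SLOT3, SLOT5, SLOT6, SLOT4, SLOT7, SLOT8.
SLOT2 starts after SLOT1 ends, so nothing later overlaps SLOT1 either.
SLOT3 starts after SLOT2 ends, so nothing later overlaps SLOT2 either.
SLOT5 starts after SLOT3 ends, so nothing later overlaps SLOT3 either.
SLOT6 starts after SLOT5 ends, so nothing later overlaps SLOT5 either.
SLOT4 starts exactly when SLOT6 ends (back-to-back, no overlap), so nothing later overlaps SLOT6 either.
SLOT7 starts after SLOT4 ends, so nothing later overlaps SLOT4 either.
SLOT8 starts before SLOT7 ends → SLOT7 and SLOT8 overlap.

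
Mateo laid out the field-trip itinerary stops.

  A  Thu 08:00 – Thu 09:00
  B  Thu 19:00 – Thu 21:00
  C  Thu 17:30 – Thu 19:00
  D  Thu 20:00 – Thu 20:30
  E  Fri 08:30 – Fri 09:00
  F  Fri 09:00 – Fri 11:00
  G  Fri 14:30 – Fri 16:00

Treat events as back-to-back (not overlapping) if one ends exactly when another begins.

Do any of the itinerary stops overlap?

Sorted by start: A, C, B, D, E, F, G.
C starts after A ends, so nothing later overlaps A either.
B starts exactly when C ends (back-to-back, no overlap), so nothing later overlaps C either.
D starts before B ends → B and D overlap.
That's a conflict, so the schedule is not conflict-free.

Yes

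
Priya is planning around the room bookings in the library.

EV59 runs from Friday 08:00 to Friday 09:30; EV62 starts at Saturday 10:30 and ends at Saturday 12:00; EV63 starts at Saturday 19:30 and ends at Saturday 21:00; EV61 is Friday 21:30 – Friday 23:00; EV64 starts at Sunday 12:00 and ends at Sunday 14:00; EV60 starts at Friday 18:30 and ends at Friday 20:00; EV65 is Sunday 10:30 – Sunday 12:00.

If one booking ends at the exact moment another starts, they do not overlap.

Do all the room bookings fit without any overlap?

Sorted by start: EV59, EV60, EV61, EV62, EV63, EV65, EV64.
EV60 starts after EV59 ends; EV59 is clear from here.
EV61 starts after EV60 ends; EV60 is clear from here.
EV62 starts after EV61 ends; EV61 is clear from here.
EV63 starts after EV62 ends; EV62 is clear from here.
EV65 starts after EV63 ends; EV63 is clear from here.
EV64 starts exactly when EV65 ends (back-to-back, no overlap).
Every pair is clear; the schedule has no overlaps.

Yes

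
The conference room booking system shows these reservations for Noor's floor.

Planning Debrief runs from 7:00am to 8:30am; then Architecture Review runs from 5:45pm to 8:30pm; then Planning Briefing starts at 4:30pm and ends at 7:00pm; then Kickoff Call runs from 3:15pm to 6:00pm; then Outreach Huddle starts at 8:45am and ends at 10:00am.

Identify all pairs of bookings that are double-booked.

Sorted by start: Planning Debrief, Outreach Huddle, Kickoff Call, Planning Briefing, Architecture Review.
Outreach Huddle starts after Planning Debrief ends, so Planning Debrief has no further overlaps.
Kickoff Call starts after Outreach Huddle ends, so Outreach Huddle has no further overlaps.
Planning Briefing starts before Kickoff Call ends → Kickoff Call and Planning Briefing overlap.
Architecture Review starts before Kickoff Call ends → Kickoff Call and Architecture Review overlap.
Architecture Review starts before Planning Briefing ends → Planning Briefing and Architecture Review overlap.

Architecture Review & Kickoff Call, Architecture Review & Planning Briefing, Kickoff Call & Planning Briefing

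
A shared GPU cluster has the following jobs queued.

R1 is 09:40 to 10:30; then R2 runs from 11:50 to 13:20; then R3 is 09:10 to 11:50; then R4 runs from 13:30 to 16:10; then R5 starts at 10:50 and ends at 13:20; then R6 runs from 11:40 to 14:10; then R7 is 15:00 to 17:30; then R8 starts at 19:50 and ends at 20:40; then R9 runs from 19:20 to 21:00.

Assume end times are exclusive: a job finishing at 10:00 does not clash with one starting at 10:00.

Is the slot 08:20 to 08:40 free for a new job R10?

Yes — the slot is free

R3: starts 09:10 at or after R10 ends 08:40 → clear.
R1: starts 09:40 at or after R10 ends 08:40 → clear.
R5: starts 10:50 at or after R10 ends 08:40 → clear.
R6: starts 11:40 at or after R10 ends 08:40 → clear.
R2: starts 11:50 at or after R10 ends 08:40 → clear.
R4: starts 13:30 at or after R10 ends 08:40 → clear.
R7: starts 15:00 at or after R10 ends 08:40 → clear.
R9: starts 19:20 at or after R10 ends 08:40 → clear.
R8: starts 19:50 at or after R10 ends 08:40 → clear.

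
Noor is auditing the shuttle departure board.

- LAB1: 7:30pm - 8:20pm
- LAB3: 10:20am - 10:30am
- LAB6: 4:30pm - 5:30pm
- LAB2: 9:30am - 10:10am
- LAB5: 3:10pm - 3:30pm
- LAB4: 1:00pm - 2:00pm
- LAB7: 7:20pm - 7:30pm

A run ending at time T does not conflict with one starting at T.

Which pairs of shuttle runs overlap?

Sorted by start: LAB2, LAB3, LAB4, LAB5, LAB6, LAB7, LAB1.
LAB3 starts after LAB2 ends, so LAB2 has no further overlaps.
LAB4 starts after LAB3 ends, so LAB3 has no further overlaps.
LAB5 starts after LAB4 ends, so LAB4 has no further overlaps.
LAB6 starts after LAB5 ends, so LAB5 has no further overlaps.
LAB7 starts after LAB6 ends, so LAB6 has no further overlaps.
LAB1 starts exactly when LAB7 ends (back-to-back, no overlap).

no conflicts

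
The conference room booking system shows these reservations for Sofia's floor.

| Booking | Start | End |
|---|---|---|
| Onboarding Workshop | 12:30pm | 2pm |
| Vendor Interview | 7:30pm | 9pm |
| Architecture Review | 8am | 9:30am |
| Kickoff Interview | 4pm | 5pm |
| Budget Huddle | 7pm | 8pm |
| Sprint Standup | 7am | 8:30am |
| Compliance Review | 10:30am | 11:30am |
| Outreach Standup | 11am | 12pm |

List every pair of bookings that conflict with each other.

Sorted by start: Sprint Standup, Architecture Review, Compliance Review, Outreach Standup, Onboarding Workshop, Kickoff Interview, Budget Huddle, Vendor Interview.
Architecture Review starts before Sprint Standup ends → Sprint Standup and Architecture Review overlap.
Compliance Review starts after Sprint Standup ends, so nothing later overlaps Sprint Standup either.
Compliance Review starts after Architecture Review ends, so nothing later overlaps Architecture Review either.
Outreach Standup starts before Compliance Review ends → Compliance Review and Outreach Standup overlap.
Onboarding Workshop starts after Compliance Review ends, so nothing later overlaps Compliance Review either.
Onboarding Workshop starts after Outreach Standup ends, so nothing later overlaps Outreach Standup either.
Kickoff Interview starts after Onboarding Workshop ends, so nothing later overlaps Onboarding Workshop either.
Budget Huddle starts after Kickoff Interview ends, so nothing later overlaps Kickoff Interview either.
Vendor Interview starts before Budget Huddle ends → Budget Huddle and Vendor Interview overlap.

Architecture Review & Sprint Standup, Budget Huddle & Vendor Interview, Compliance Review & Outreach Standup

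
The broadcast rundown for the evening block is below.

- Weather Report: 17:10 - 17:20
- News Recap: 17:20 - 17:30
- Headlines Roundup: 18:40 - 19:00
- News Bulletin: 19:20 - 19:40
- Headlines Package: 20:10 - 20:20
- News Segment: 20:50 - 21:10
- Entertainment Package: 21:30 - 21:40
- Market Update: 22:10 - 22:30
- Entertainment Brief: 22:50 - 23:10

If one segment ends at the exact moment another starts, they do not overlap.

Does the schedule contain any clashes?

Sorted by start: Weather Report, News Recap, Headlines Roundup, News Bulletin, Headlines Package, News Segment, Entertainment Package, Market Update, Entertainment Brief.
News Recap starts exactly when Weather Report ends (back-to-back, no overlap) — done with Weather Report.
Headlines Roundup starts after News Recap ends — done with News Recap.
News Bulletin starts after Headlines Roundup ends — done with Headlines Roundup.
Headlines Package starts after News Bulletin ends — done with News Bulletin.
News Segment starts after Headlines Package ends — done with Headlines Package.
Entertainment Package starts after News Segment ends — done with News Segment.
Market Update starts after Entertainment Package ends — done with Entertainment Package.
Entertainment Brief starts after Market Update ends.
Every pair is clear; the schedule has no overlaps.

No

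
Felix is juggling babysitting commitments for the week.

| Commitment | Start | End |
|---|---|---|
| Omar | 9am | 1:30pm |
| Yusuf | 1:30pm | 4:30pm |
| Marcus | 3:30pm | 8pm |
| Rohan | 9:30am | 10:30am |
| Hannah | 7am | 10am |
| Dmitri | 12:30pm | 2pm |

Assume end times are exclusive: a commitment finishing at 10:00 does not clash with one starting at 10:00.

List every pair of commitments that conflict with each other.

Dmitri & Omar, Dmitri & Yusuf, Hannah & Omar, Hannah & Rohan, Marcus & Yusuf, Omar & Rohan

Check each pair: they overlap iff neither finishes before the other starts.
Sorted by start: Hannah, Omar, Rohan, Dmitri, Yusuf, Marcus.
Omar starts before Hannah ends → Hannah and Omar overlap.
Rohan starts before Hannah ends → Hannah and Rohan overlap.
Dmitri starts after Hannah ends — done with Hannah.
Rohan starts before Omar ends → Omar and Rohan overlap.
Dmitri starts before Omar ends → Omar and Dmitri overlap.
Yusuf starts exactly when Omar ends (back-to-back, no overlap) — done with Omar.
Dmitri starts after Rohan ends — done with Rohan.
Yusuf starts before Dmitri ends → Dmitri and Yusuf overlap.
Marcus starts after Dmitri ends.
Marcus starts before Yusuf ends → Yusuf and Marcus overlap.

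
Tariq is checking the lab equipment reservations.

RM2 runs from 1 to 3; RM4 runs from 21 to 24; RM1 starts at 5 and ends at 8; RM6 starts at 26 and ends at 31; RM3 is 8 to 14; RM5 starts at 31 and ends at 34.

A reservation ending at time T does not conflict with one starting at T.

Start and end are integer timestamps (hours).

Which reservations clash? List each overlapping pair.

Sorted by start: RM2, RM1, RM3, RM4, RM6, RM5.
RM1 starts after RM2 ends, so RM2 has no further overlaps.
RM3 starts exactly when RM1 ends (back-to-back, no overlap), so RM1 has no further overlaps.
RM4 starts after RM3 ends, so RM3 has no further overlaps.
RM6 starts after RM4 ends, so RM4 has no further overlaps.
RM5 starts exactly when RM6 ends (back-to-back, no overlap).

no conflicts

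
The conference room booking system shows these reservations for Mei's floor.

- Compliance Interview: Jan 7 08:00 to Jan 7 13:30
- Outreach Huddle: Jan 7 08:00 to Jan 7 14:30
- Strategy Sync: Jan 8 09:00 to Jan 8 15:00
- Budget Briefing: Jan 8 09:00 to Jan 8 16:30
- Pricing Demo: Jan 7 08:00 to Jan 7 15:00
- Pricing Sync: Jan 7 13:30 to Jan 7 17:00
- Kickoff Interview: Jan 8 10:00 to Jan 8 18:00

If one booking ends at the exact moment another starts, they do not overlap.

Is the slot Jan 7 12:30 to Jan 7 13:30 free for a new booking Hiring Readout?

Outreach Huddle: starts Jan 7 08:00 before Hiring Readout ends Jan 7 13:30, and ends Jan 7 14:30 after Hiring Readout starts Jan 7 12:30 → overlap.
Pricing Demo: starts Jan 7 08:00 before Hiring Readout ends Jan 7 13:30, and ends Jan 7 15:00 after Hiring Readout starts Jan 7 12:30 → overlap.
Compliance Interview: starts Jan 7 08:00 before Hiring Readout ends Jan 7 13:30, and ends Jan 7 13:30 after Hiring Readout starts Jan 7 12:30 → overlap.
Pricing Sync: starts Jan 7 13:30 at or after Hiring Readout ends Jan 7 13:30 → clear.
Strategy Sync: starts Jan 8 09:00 at or after Hiring Readout ends Jan 7 13:30 → clear.
Budget Briefing: starts Jan 8 09:00 at or after Hiring Readout ends Jan 7 13:30 → clear.
Kickoff Interview: starts Jan 8 10:00 at or after Hiring Readout ends Jan 7 13:30 → clear.
Hiring Readout overlaps Outreach Huddle, Pricing Demo, Compliance Interview.

No — it overlaps Compliance Interview, Outreach Huddle, Pricing Demo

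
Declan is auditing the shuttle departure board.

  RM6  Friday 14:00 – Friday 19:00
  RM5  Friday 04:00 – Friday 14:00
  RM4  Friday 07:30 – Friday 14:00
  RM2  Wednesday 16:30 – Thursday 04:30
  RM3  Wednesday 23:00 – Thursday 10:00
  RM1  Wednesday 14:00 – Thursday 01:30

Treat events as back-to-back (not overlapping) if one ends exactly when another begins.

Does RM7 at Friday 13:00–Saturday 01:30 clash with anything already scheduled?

Yes — it overlaps RM4, RM5, RM6

RM1: ends Thursday 01:30 at or before RM7 starts Friday 13:00 → clear.
RM2: ends Thursday 04:30 at or before RM7 starts Friday 13:00 → clear.
RM3: ends Thursday 10:00 at or before RM7 starts Friday 13:00 → clear.
RM5: starts Friday 04:00 before RM7 ends Saturday 01:30, and ends Friday 14:00 after RM7 starts Friday 13:00 → overlap.
RM4: starts Friday 07:30 before RM7 ends Saturday 01:30, and ends Friday 14:00 after RM7 starts Friday 13:00 → overlap.
RM6: starts Friday 14:00 before RM7 ends Saturday 01:30, and ends Friday 19:00 after RM7 starts Friday 13:00 → overlap.
RM7 overlaps RM4, RM5, RM6.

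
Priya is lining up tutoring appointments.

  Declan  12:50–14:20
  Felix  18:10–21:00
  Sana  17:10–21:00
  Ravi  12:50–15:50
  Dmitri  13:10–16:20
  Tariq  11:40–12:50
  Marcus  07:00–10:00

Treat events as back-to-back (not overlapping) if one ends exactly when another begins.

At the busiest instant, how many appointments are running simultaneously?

Sweep the timeline, counting +1 at each start and −1 at each end (ends before starts at a tie):
07:00 start Marcus → 1
10:00 end Marcus → 0
11:40 start Tariq → 1
12:50 end Tariq → 0
12:50 start Declan → 1
12:50 start Ravi → 2
13:10 start Dmitri → 3
14:20 end Declan → 2
15:50 end Ravi → 1
16:20 end Dmitri → 0
17:10 start Sana → 1
18:10 start Felix → 2
21:00 end Felix → 1
21:00 end Sana → 0
Peak is 3, at 13:10 (Declan, Dmitri, Ravi).

3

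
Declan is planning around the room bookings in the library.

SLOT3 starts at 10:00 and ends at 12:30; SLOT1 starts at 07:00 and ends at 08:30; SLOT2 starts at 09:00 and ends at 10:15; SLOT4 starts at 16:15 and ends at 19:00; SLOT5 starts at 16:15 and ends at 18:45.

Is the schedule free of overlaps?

No

Sorted by start: SLOT1, SLOT2, SLOT3, SLOT4, SLOT5.
SLOT2 starts after SLOT1 ends, so SLOT1 has no further overlaps.
SLOT3 starts before SLOT2 ends → SLOT2 and SLOT3 overlap.
That's a conflict, so the schedule is not conflict-free.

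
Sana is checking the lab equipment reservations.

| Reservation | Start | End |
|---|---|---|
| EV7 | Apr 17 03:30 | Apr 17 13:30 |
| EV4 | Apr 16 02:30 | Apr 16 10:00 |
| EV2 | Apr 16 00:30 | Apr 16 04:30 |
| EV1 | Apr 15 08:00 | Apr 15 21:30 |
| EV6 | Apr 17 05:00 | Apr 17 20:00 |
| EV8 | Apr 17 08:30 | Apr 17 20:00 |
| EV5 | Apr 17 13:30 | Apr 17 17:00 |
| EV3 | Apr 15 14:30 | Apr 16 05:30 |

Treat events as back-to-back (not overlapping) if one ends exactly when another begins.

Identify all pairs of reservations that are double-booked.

EV1 & EV3, EV2 & EV3, EV2 & EV4, EV3 & EV4, EV5 & EV6, EV5 & EV8, EV6 & EV7, EV6 & EV8, EV7 & EV8

Sorted by start: EV1, EV3, EV2, EV4, EV7, EV6, EV8, EV5.
EV3 starts before EV1 ends → EV1 and EV3 overlap.
EV2 starts after EV1 ends, so EV1 has no further overlaps.
EV2 starts before EV3 ends → EV3 and EV2 overlap.
EV4 starts before EV3 ends → EV3 and EV4 overlap.
EV7 starts after EV3 ends, so EV3 has no further overlaps.
EV4 starts before EV2 ends → EV2 and EV4 overlap.
EV7 starts after EV2 ends, so EV2 has no further overlaps.
EV7 starts after EV4 ends, so EV4 has no further overlaps.
EV6 starts before EV7 ends → EV7 and EV6 overlap.
EV8 starts before EV7 ends → EV7 and EV8 overlap.
EV5 starts exactly when EV7 ends (back-to-back, no overlap).
EV8 starts before EV6 ends → EV6 and EV8 overlap.
EV5 starts before EV6 ends → EV6 and EV5 overlap.
EV5 starts before EV8 ends → EV8 and EV5 overlap.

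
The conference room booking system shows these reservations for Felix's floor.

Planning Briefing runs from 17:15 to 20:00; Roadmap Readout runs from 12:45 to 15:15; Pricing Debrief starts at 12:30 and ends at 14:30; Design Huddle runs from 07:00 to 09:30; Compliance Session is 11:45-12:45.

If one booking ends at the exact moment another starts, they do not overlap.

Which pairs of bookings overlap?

Sorted by start: Design Huddle, Compliance Session, Pricing Debrief, Roadmap Readout, Planning Briefing.
Compliance Session starts after Design Huddle ends — done with Design Huddle.
Pricing Debrief starts before Compliance Session ends → Compliance Session and Pricing Debrief overlap.
Roadmap Readout starts exactly when Compliance Session ends (back-to-back, no overlap) — done with Compliance Session.
Roadmap Readout starts before Pricing Debrief ends → Pricing Debrief and Roadmap Readout overlap.
Planning Briefing starts after Pricing Debrief ends.
Planning Briefing starts after Roadmap Readout ends.

Compliance Session & Pricing Debrief, Pricing Debrief & Roadmap Readout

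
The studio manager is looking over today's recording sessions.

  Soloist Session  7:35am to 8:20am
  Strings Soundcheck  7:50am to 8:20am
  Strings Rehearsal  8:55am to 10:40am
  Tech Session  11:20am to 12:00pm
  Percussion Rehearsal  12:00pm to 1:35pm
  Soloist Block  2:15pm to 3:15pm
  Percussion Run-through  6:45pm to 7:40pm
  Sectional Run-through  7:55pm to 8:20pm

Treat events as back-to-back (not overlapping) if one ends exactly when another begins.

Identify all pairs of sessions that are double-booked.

Soloist Session & Strings Soundcheck

Check each pair: they overlap iff neither finishes before the other starts.
Sorted by start: Soloist Session, Strings Soundcheck, Strings Rehearsal, Tech Session, Percussion Rehearsal, Soloist Block, Percussion Run-through, Sectional Run-through.
Strings Soundcheck starts before Soloist Session ends → Soloist Session and Strings Soundcheck overlap.
Strings Rehearsal starts after Soloist Session ends — done with Soloist Session.
Strings Rehearsal starts after Strings Soundcheck ends — done with Strings Soundcheck.
Tech Session starts after Strings Rehearsal ends — done with Strings Rehearsal.
Percussion Rehearsal starts exactly when Tech Session ends (back-to-back, no overlap) — done with Tech Session.
Soloist Block starts after Percussion Rehearsal ends — done with Percussion Rehearsal.
Percussion Run-through starts after Soloist Block ends — done with Soloist Block.
Sectional Run-through starts after Percussion Run-through ends.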